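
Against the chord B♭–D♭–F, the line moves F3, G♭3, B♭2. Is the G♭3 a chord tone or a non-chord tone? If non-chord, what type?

Non-chord tone — an escape tone.

The harmony at that moment is B♭ minor triad (B♭, D♭, F); G♭3 is not a chord tone.
It is approached by step up from F3 and left by leap down to B♭2.
Step in, leap out — an escape tone.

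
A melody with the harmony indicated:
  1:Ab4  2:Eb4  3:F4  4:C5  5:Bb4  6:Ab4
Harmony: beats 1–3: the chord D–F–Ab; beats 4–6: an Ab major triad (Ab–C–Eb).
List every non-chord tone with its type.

Eb4 (beat 2) — appoggiatura; Bb4 (beat 5) — passing tone.

The harmony at that moment is D diminished triad (D, F, Ab); Eb4 is not a chord tone.
It is approached by leap down from Ab4 and left by step up to F4.
Leap in, step out — an appoggiatura.
The harmony at that moment is Ab major triad (Ab, C, Eb); Bb4 is not a chord tone.
It is approached by step down from C5 and left by step down to Ab4.
Step in, step out in the same direction — a passing tone.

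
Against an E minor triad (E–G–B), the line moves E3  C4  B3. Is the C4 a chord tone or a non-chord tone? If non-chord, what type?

The harmony at that moment is E minor triad (E, G, B); C4 is not a chord tone.
It is approached by leap up from E3 and left by step down to B3.
Leap in, step out — an appoggiatura.

Non-chord tone — an appoggiatura.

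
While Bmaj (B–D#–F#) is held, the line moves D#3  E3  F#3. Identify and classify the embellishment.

The harmony at that moment is B major triad (B, D#, F#); E3 is not a chord tone.
It is approached by step up from D#3 and left by step up to F#3.
Step in, step out in the same direction — a passing tone.

E3 is a passing tone.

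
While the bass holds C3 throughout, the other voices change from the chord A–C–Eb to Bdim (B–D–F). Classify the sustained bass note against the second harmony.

The harmony at that moment is B diminished triad (B, D, F); C3 is not a chord tone.
It is held over (the same pitch as the preceding C3) and then sustained as the same pitch into the next harmony.
Sustained through a change of harmony — a pedal tone.

Pedal tone (pedal point).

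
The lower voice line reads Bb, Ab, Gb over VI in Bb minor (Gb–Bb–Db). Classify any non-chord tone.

Ab is a passing tone.

The harmony at that moment is Gb major triad (Gb, Bb, Db); Ab is not a chord tone.
It is approached by step down from Bb and left by step down to Gb.
Step in, step out in the same direction — a passing tone.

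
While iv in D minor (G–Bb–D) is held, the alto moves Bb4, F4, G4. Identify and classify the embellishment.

The harmony at that moment is G minor triad (G, Bb, D); F4 is not a chord tone.
It is approached by leap down from Bb4 and left by step up to G4.
Leap in, step out — an appoggiatura.

F4 is an appoggiatura.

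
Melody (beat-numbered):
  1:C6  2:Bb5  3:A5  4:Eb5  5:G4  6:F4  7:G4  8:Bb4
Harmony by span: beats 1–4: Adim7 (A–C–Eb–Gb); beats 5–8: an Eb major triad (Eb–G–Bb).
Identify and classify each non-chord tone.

Bb5 (beat 2) — passing tone; F4 (beat 6) — neighbor tone.

The harmony at that moment is A diminished seventh chord (A, C, Eb, Gb); Bb5 is not a chord tone.
It is approached by step down from C6 and left by step down to A5.
Step in, step out in the same direction — a passing tone.
The harmony at that moment is Eb major triad (Eb, G, Bb); F4 is not a chord tone.
It is approached by step down from G4 and left by step up to G4.
Step away and step back to the same note — a neighbor tone (lower neighbor).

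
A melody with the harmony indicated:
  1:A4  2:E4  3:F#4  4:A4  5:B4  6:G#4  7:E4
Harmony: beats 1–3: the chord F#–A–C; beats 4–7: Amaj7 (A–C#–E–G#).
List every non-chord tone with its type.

The harmony at that moment is F# diminished triad (F#, A, C); E4 is not a chord tone.
It is approached by leap down from A4 and left by step up to F#4.
Leap in, step out — an appoggiatura.
The harmony at that moment is A major seventh chord (A, C#, E, G#); B4 is not a chord tone.
It is approached by step up from A4 and left by leap down to G#4.
Step in, leap out — an escape tone.

E4 (beat 2) — appoggiatura; B4 (beat 5) — escape tone.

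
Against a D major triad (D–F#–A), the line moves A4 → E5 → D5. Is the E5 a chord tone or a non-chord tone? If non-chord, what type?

The harmony at that moment is D major triad (D, F#, A); E5 is not a chord tone.
It is approached by leap up from A4 and left by step down to D5.
Leap in, step out — an appoggiatura.

Non-chord tone — an appoggiatura.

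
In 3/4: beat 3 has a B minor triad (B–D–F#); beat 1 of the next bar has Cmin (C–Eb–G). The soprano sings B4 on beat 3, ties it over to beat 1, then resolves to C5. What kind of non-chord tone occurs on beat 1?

Retardation.

The harmony at that moment is C minor triad (C, Eb, G); B4 is not a chord tone.
It is held over (the same pitch as the preceding B4) and left by step up to C5.
Held over from the previous chord and resolving up by step — a retardation.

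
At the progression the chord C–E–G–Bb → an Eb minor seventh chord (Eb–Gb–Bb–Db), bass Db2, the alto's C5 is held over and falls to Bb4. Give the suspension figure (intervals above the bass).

At the second chord the bass is Db2. The suspended C5 lies a seventh above the bass; after resolving down by step to Bb4, the interval above the bass becomes a sixth.
Suspension figures are named by those two intervals: 7–6.

7–6 suspension.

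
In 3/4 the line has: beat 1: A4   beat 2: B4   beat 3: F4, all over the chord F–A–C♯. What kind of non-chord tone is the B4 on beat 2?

Escape tone.

The harmony at that moment is F augmented triad (F, A, C♯); B4 is not a chord tone.
It is approached by step up from A4 and left by leap down to F4.
Step in, leap out, on a weak beat — an escape tone.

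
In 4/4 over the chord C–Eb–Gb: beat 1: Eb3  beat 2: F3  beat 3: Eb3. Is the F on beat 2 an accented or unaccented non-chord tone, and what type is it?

Unaccented neighbor tone.

The harmony at that moment is C diminished triad (C, Eb, Gb); F3 is not a chord tone.
It is approached by step up from Eb3 and left by step down to Eb3.
Step away and step back to the same note — a neighbor tone (upper neighbor).
It falls on a weak beat, so it is unaccented.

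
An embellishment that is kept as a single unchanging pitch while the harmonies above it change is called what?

Pedal tone.

Approach: none. Departure: none — a single pitch is sustained while the chords change around it, passing through harmonies that do not contain it.
No melodic motion at all; the dissonance is created entirely by the moving harmonies against the stationary note — a pedal tone (pedal point).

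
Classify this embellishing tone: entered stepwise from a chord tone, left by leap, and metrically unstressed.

Escape tone.

Approach: by step. Departure: by leap. Metric position: weak.
Step in, leap out, from a weak position — an escape tone (échappée). (It is the mirror image of the appoggiatura, which leaps in and steps out on a strong beat.)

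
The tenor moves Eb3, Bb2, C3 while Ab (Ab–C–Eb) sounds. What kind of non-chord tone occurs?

Bb2 is an appoggiatura.

The harmony at that moment is Ab major triad (Ab, C, Eb); Bb2 is not a chord tone.
It is approached by leap down from Eb3 and left by step up to C3.
Leap in, step out — an appoggiatura.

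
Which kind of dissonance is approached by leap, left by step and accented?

Appoggiatura.

Approach: by leap. Departure: by step. Metric position: strong.
Leap in, step out, in a metrically strong position — an appoggiatura. (It is the mirror image of the escape tone, which steps in and leaps out from a weak position.)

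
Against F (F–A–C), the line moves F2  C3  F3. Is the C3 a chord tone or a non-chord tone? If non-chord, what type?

F major triad contains F, A, C; C is the fifth, so it is a chord tone.

Chord tone (the fifth of F major triad).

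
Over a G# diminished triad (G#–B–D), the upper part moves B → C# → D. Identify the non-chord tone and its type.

C# is a passing tone.

The harmony at that moment is G# diminished triad (G#, B, D); C# is not a chord tone.
It is approached by step up from B and left by step up to D.
Step in, step out in the same direction — a passing tone.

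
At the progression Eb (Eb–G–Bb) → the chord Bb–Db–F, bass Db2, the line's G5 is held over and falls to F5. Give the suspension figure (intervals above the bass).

4–3 suspension.

At the second chord the bass is Db2. The suspended G5 lies a fourth above the bass; after resolving down by step to F5, the interval above the bass becomes a third.
Suspension figures are named by those two intervals: 4–3.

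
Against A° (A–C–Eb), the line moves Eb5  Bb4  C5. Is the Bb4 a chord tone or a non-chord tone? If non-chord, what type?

Non-chord tone — an appoggiatura.

The harmony at that moment is A diminished triad (A, C, Eb); Bb4 is not a chord tone.
It is approached by leap down from Eb5 and left by step up to C5.
Leap in, step out — an appoggiatura.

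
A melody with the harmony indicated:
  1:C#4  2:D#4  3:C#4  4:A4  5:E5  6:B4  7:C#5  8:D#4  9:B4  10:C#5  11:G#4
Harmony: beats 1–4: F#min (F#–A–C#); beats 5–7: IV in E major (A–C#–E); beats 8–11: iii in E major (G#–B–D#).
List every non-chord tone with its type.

D#4 (beat 2) — neighbor tone; B4 (beat 6) — appoggiatura; C#5 (beat 10) — escape tone.

The harmony at that moment is F# minor triad (F#, A, C#); D#4 is not a chord tone.
It is approached by step up from C#4 and left by step down to C#4.
Step away and step back to the same note — a neighbor tone (upper neighbor).
The harmony at that moment is A major triad (A, C#, E); B4 is not a chord tone.
It is approached by leap down from E5 and left by step up to C#5.
Leap in, step out — an appoggiatura.
The harmony at that moment is G# minor triad (G#, B, D#); C#5 is not a chord tone.
It is approached by step up from B4 and left by leap down to G#4.
Step in, leap out — an escape tone.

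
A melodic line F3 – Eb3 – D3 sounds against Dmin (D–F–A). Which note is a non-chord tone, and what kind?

The harmony at that moment is D minor triad (D, F, A); Eb3 is not a chord tone.
It is approached by step down from F3 and left by step down to D3.
Step in, step out in the same direction — a passing tone.

Eb3 is a passing tone.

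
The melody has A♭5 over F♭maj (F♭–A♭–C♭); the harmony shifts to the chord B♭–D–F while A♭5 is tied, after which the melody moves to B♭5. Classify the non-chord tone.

A♭5 is a retardation.

The harmony at that moment is B♭ major triad (B♭, D, F); A♭5 is not a chord tone.
It is held over (the same pitch as the preceding A♭5) and left by step up to B♭5.
Held over from the previous chord and resolving up by step — a retardation.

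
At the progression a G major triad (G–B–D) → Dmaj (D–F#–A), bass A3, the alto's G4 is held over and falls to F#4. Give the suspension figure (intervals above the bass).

At the second chord the bass is A3. The suspended G4 lies a seventh above the bass; after resolving down by step to F#4, the interval above the bass becomes a sixth.
Suspension figures are named by those two intervals: 7–6.

7–6 suspension.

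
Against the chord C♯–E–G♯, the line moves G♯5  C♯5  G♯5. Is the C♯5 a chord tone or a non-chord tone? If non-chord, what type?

C# minor triad contains C♯, E, G♯; C♯ is the root, so it is a chord tone.

Chord tone (the root of C# minor triad).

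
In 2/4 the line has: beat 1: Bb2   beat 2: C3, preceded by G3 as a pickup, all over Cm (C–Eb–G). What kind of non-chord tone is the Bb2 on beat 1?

Appoggiatura.

The harmony at that moment is C minor triad (C, Eb, G); Bb2 is not a chord tone.
It is approached by leap down from G3 and left by step up to C3.
Leap in, step out, metrically accented — an appoggiatura.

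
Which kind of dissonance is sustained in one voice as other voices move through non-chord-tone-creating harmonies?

Approach: none. Departure: none — a single pitch is sustained while the chords change around it, passing through harmonies that do not contain it.
No melodic motion at all; the dissonance is created entirely by the moving harmonies against the stationary note — a pedal tone (pedal point).

Pedal tone.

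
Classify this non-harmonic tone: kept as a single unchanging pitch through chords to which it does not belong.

Pedal tone.

Approach: none. Departure: none — a single pitch is sustained while the chords change around it, passing through harmonies that do not contain it.
No melodic motion at all; the dissonance is created entirely by the moving harmonies against the stationary note — a pedal tone (pedal point).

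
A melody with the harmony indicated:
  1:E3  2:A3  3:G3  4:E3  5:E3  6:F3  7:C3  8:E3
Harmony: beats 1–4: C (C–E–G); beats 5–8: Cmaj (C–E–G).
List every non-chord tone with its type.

The harmony at that moment is C major triad (C, E, G); A3 is not a chord tone.
It is approached by leap up from E3 and left by step down to G3.
Leap in, step out — an appoggiatura.
The harmony at that moment is C major triad (C, E, G); F3 is not a chord tone.
It is approached by step up from E3 and left by leap down to C3.
Step in, leap out — an escape tone.

A3 (beat 2) — appoggiatura; F3 (beat 6) — escape tone.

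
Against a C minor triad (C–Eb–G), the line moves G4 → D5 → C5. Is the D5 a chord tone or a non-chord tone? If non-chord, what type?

Non-chord tone — an appoggiatura.

The harmony at that moment is C minor triad (C, Eb, G); D5 is not a chord tone.
It is approached by leap up from G4 and left by step down to C5.
Leap in, step out — an appoggiatura.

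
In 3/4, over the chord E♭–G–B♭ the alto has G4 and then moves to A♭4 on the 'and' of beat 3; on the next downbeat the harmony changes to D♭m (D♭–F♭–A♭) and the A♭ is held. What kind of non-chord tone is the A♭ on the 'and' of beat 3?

The harmony at that moment is E♭ major triad (E♭, G, B♭); A♭4 is not a chord tone.
It is approached by step up from G4 and then sustained as the same pitch into the next harmony.
Arriving early and becoming a chord tone when the harmony changes — an anticipation.

Anticipation.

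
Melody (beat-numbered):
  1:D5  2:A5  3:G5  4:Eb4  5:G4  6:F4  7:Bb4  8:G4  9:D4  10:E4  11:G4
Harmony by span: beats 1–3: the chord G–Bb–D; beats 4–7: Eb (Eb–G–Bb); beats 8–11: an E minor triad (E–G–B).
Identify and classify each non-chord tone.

The harmony at that moment is G minor triad (G, Bb, D); A5 is not a chord tone.
It is approached by leap up from D5 and left by step down to G5.
Leap in, step out — an appoggiatura.
The harmony at that moment is Eb major triad (Eb, G, Bb); F4 is not a chord tone.
It is approached by step down from G4 and left by leap up to Bb4.
Step in, leap out — an escape tone.
The harmony at that moment is E minor triad (E, G, B); D4 is not a chord tone.
It is approached by leap down from G4 and left by step up to E4.
Leap in, step out — an appoggiatura.

A5 (beat 2) — appoggiatura; F4 (beat 6) — escape tone; D4 (beat 9) — appoggiatura.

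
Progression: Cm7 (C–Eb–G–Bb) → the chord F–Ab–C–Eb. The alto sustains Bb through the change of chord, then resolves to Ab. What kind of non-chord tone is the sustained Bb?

The harmony at that moment is F minor seventh chord (F, Ab, C, Eb); Bb is not a chord tone.
It is held over (the same pitch as the preceding Bb) and left by step down to Ab.
Held over from the previous chord and resolving down by step — a suspension.

Bb is a suspension.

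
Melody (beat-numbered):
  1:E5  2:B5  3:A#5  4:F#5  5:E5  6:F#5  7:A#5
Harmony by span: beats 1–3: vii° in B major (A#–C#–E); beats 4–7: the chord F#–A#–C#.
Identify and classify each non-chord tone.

The harmony at that moment is A# diminished triad (A#, C#, E); B5 is not a chord tone.
It is approached by leap up from E5 and left by step down to A#5.
Leap in, step out — an appoggiatura.
The harmony at that moment is F# major triad (F#, A#, C#); E5 is not a chord tone.
It is approached by step down from F#5 and left by step up to F#5.
Step away and step back to the same note — a neighbor tone (lower neighbor).

B5 (beat 2) — appoggiatura; E5 (beat 5) — neighbor tone.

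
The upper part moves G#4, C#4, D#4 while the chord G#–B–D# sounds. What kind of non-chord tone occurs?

The harmony at that moment is G# minor triad (G#, B, D#); C#4 is not a chord tone.
It is approached by leap down from G#4 and left by step up to D#4.
Leap in, step out — an appoggiatura.

C#4 is an appoggiatura.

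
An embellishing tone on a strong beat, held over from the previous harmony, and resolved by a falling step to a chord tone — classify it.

Suspension.

Approach: by preparation — the pitch is first a chord tone, then held (tied or repeated) while the harmony changes under it. Departure: down by step. Metric position: strong.
A prepared dissonance that resolves downward by step — a suspension. (The same figure resolving upward would be a retardation.)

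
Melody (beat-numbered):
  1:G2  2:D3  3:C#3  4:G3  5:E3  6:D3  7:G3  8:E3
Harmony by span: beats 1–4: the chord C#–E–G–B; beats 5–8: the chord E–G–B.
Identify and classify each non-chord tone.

The harmony at that moment is C# half-diminished seventh chord (C#, E, G, B); D3 is not a chord tone.
It is approached by leap up from G2 and left by step down to C#3.
Leap in, step out — an appoggiatura.
The harmony at that moment is E minor triad (E, G, B); D3 is not a chord tone.
It is approached by step down from E3 and left by leap up to G3.
Step in, leap out — an escape tone.

D3 (beat 2) — appoggiatura; D3 (beat 6) — escape tone.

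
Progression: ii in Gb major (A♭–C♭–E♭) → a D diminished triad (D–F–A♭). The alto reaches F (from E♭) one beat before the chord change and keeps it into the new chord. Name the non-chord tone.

F is an anticipation.

The harmony at that moment is A♭ minor triad (A♭, C♭, E♭); F is not a chord tone.
It is approached by step up from E♭ and then sustained as the same pitch into the next harmony.
Arriving early and becoming a chord tone when the harmony changes — an anticipation.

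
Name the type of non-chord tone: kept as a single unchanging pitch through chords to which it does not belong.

Pedal tone.

Approach: none. Departure: none — a single pitch is sustained while the chords change around it, passing through harmonies that do not contain it.
No melodic motion at all; the dissonance is created entirely by the moving harmonies against the stationary note — a pedal tone (pedal point).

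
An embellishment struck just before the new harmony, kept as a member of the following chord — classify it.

Approach: ahead of the chord change (typically by step), so it is dissonant against the current harmony. Departure: none — the same pitch is restated or held and is a chord tone of the new harmony.
Dissonant first, consonant once the harmony catches up: the note simply arrives early — an anticipation. (The reverse timing, consonant first and dissonant after the change, would be a suspension or retardation.)

Anticipation.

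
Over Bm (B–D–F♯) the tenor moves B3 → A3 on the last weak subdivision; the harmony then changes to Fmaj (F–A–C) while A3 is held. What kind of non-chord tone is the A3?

The harmony at that moment is B minor triad (B, D, F♯); A3 is not a chord tone.
It is approached by step down from B3 and then sustained as the same pitch into the next harmony.
Arriving early and becoming a chord tone when the harmony changes — an anticipation.

A3 is an anticipation.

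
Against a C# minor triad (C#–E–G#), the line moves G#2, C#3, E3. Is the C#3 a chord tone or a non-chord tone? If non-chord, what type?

C# minor triad contains C#, E, G#; C# is the root, so it is a chord tone.

Chord tone (the root of C# minor triad).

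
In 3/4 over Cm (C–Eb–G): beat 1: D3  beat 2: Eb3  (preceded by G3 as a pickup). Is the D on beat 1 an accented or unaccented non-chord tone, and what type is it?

Accented appoggiatura.

The harmony at that moment is C minor triad (C, Eb, G); D3 is not a chord tone.
It is approached by leap down from G3 and left by step up to Eb3.
Leap in, step out — an appoggiatura.
It falls on the downbeat, so it is accented.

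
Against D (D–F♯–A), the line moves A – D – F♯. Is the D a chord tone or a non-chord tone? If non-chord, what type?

Chord tone (the root of D major triad).

D major triad contains D, F♯, A; D is the root, so it is a chord tone.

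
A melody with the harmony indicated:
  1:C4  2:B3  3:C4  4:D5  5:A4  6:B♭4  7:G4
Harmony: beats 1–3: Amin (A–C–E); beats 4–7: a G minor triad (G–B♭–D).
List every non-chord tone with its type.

The harmony at that moment is A minor triad (A, C, E); B3 is not a chord tone.
It is approached by step down from C4 and left by step up to C4.
Step away and step back to the same note — a neighbor tone (lower neighbor).
The harmony at that moment is G minor triad (G, B♭, D); A4 is not a chord tone.
It is approached by leap down from D5 and left by step up to B♭4.
Leap in, step out — an appoggiatura.

B3 (beat 2) — neighbor tone; A4 (beat 5) — appoggiatura.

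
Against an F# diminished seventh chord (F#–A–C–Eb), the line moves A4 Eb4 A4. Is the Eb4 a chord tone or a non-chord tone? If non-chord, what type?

Chord tone (the seventh of F# diminished seventh chord).

F# diminished seventh chord contains F#, A, C, Eb; Eb is the seventh, so it is a chord tone.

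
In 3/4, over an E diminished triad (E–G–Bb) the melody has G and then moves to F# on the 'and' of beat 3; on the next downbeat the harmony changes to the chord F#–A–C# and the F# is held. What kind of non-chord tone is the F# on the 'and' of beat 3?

Anticipation.

The harmony at that moment is E diminished triad (E, G, Bb); F# is not a chord tone.
It is approached by step down from G and then sustained as the same pitch into the next harmony.
Arriving early and becoming a chord tone when the harmony changes — an anticipation.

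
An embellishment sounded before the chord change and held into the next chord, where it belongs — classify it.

Anticipation.

Approach: ahead of the chord change (typically by step), so it is dissonant against the current harmony. Departure: none — the same pitch is restated or held and is a chord tone of the new harmony.
Dissonant first, consonant once the harmony catches up: the note simply arrives early — an anticipation. (The reverse timing, consonant first and dissonant after the change, would be a suspension or retardation.)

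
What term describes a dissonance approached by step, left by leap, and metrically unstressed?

Approach: by step. Departure: by leap. Metric position: weak.
Step in, leap out, from a weak position — an escape tone (échappée). (It is the mirror image of the appoggiatura, which leaps in and steps out on a strong beat.)

Escape tone.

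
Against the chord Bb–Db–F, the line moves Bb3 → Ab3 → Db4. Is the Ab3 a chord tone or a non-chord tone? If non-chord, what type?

Non-chord tone — an escape tone.

The harmony at that moment is Bb minor triad (Bb, Db, F); Ab3 is not a chord tone.
It is approached by step down from Bb3 and left by leap up to Db4.
Step in, leap out — an escape tone.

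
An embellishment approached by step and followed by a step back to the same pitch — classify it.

Neighbor tone.

Approach: by step. Departure: by step in the opposite direction, back to the starting pitch.
Stepwise on both sides but reversing to return to the same chord tone — a neighbor tone. (Had it continued onward in the same direction it would be a passing tone instead.)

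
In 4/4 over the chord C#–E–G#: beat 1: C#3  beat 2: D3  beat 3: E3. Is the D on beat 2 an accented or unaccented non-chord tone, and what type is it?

Unaccented passing tone.

The harmony at that moment is C# minor triad (C#, E, G#); D3 is not a chord tone.
It is approached by step up from C#3 and left by step up to E3.
Step in, step out in the same direction — a passing tone.
It falls on a weak beat, so it is unaccented.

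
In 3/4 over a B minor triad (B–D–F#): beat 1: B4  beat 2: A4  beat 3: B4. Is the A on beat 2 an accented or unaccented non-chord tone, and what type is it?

The harmony at that moment is B minor triad (B, D, F#); A4 is not a chord tone.
It is approached by step down from B4 and left by step up to B4.
Step away and step back to the same note — a neighbor tone (lower neighbor).
It falls on a weak beat, so it is unaccented.

Unaccented neighbor tone.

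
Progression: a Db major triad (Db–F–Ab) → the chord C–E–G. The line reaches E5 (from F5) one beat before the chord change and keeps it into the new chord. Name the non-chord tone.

E5 is an anticipation.

The harmony at that moment is Db major triad (Db, F, Ab); E5 is not a chord tone.
It is approached by step down from F5 and then sustained as the same pitch into the next harmony.
Arriving early and becoming a chord tone when the harmony changes — an anticipation.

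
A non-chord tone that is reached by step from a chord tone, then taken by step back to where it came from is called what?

Approach: by step. Departure: by step in the opposite direction, back to the starting pitch.
Stepwise on both sides but reversing to return to the same chord tone — a neighbor tone. (Had it continued onward in the same direction it would be a passing tone instead.)

Neighbor tone.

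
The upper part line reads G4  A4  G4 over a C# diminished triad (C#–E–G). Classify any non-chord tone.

The harmony at that moment is C# diminished triad (C#, E, G); A4 is not a chord tone.
It is approached by step up from G4 and left by step down to G4.
Step away and step back to the same note — a neighbor tone (upper neighbor).

A4 is a neighbor tone.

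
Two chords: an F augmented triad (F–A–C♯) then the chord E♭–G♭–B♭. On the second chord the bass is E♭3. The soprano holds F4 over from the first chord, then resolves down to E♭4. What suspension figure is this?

At the second chord the bass is E♭3. The suspended F4 lies a ninth above the bass; after resolving down by step to E♭4, the interval above the bass becomes an octave.
Suspension figures are named by those two intervals: 9–8.

9–8 suspension.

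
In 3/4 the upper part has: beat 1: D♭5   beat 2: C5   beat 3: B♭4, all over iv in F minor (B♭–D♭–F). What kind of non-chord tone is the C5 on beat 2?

The harmony at that moment is B♭ minor triad (B♭, D♭, F); C5 is not a chord tone.
It is approached by step down from D♭5 and left by step down to B♭4.
Step in, step out in the same direction — a passing tone.

Passing tone.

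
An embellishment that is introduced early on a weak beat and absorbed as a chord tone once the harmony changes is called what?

Approach: ahead of the chord change (typically by step), so it is dissonant against the current harmony. Departure: none — the same pitch is restated or held and is a chord tone of the new harmony.
Dissonant first, consonant once the harmony catches up: the note simply arrives early — an anticipation. (The reverse timing, consonant first and dissonant after the change, would be a suspension or retardation.)

Anticipation.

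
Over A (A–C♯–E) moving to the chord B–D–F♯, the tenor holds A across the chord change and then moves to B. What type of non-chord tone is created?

A is a retardation.

The harmony at that moment is B minor triad (B, D, F♯); A is not a chord tone.
It is held over (the same pitch as the preceding A) and left by step up to B.
Held over from the previous chord and resolving up by step — a retardation.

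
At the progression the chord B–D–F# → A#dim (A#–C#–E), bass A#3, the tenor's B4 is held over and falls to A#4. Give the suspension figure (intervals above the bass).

9–8 suspension.

At the second chord the bass is A#3. The suspended B4 lies a ninth above the bass; after resolving down by step to A#4, the interval above the bass becomes an octave.
Suspension figures are named by those two intervals: 9–8.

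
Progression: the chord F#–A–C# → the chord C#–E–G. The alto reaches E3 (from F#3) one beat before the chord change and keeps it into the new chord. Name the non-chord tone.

The harmony at that moment is F# minor triad (F#, A, C#); E3 is not a chord tone.
It is approached by step down from F#3 and then sustained as the same pitch into the next harmony.
Arriving early and becoming a chord tone when the harmony changes — an anticipation.

E3 is an anticipation.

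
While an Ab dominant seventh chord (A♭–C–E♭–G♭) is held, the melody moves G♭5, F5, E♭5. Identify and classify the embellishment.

F5 is a passing tone.

The harmony at that moment is A♭ dominant seventh chord (A♭, C, E♭, G♭); F5 is not a chord tone.
It is approached by step down from G♭5 and left by step down to E♭5.
Step in, step out in the same direction — a passing tone.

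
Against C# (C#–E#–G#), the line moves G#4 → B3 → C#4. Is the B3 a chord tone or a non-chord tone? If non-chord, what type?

The harmony at that moment is C# major triad (C#, E#, G#); B3 is not a chord tone.
It is approached by leap down from G#4 and left by step up to C#4.
Leap in, step out — an appoggiatura.

Non-chord tone — an appoggiatura.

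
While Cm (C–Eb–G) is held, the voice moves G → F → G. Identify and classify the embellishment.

F is a neighbor tone.

The harmony at that moment is C minor triad (C, Eb, G); F is not a chord tone.
It is approached by step down from G and left by step up to G.
Step away and step back to the same note — a neighbor tone (lower neighbor).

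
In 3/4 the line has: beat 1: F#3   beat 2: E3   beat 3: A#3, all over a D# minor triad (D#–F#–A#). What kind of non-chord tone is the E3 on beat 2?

Escape tone.

The harmony at that moment is D# minor triad (D#, F#, A#); E3 is not a chord tone.
It is approached by step down from F#3 and left by leap up to A#3.
Step in, leap out, on a weak beat — an escape tone.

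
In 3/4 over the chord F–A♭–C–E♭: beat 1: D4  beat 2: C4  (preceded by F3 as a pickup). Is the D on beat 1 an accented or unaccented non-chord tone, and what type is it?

The harmony at that moment is F minor seventh chord (F, A♭, C, E♭); D4 is not a chord tone.
It is approached by leap up from F3 and left by step down to C4.
Leap in, step out — an appoggiatura.
It falls on the downbeat, so it is accented.

Accented appoggiatura.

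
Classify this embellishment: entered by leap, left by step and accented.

Approach: by leap. Departure: by step. Metric position: strong.
Leap in, step out, in a metrically strong position — an appoggiatura. (It is the mirror image of the escape tone, which steps in and leaps out from a weak position.)

Appoggiatura.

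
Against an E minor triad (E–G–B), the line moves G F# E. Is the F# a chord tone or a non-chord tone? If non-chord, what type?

The harmony at that moment is E minor triad (E, G, B); F# is not a chord tone.
It is approached by step down from G and left by step down to E.
Step in, step out in the same direction — a passing tone.

Non-chord tone — a passing tone.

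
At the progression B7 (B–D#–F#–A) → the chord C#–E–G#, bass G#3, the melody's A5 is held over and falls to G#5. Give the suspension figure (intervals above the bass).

At the second chord the bass is G#3. The suspended A5 lies a ninth above the bass; after resolving down by step to G#5, the interval above the bass becomes an octave.
Suspension figures are named by those two intervals: 9–8.

9–8 suspension.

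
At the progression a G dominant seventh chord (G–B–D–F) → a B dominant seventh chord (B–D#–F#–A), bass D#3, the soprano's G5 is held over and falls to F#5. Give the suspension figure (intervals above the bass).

4–3 suspension.

At the second chord the bass is D#3. The suspended G5 lies a fourth above the bass; after resolving down by step to F#5, the interval above the bass becomes a third.
Suspension figures are named by those two intervals: 4–3.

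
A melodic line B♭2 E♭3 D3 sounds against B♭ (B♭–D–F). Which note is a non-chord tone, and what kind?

E♭3 is an appoggiatura.

The harmony at that moment is B♭ major triad (B♭, D, F); E♭3 is not a chord tone.
It is approached by leap up from B♭2 and left by step down to D3.
Leap in, step out — an appoggiatura.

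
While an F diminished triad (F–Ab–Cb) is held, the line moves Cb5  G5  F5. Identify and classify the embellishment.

G5 is an appoggiatura.

The harmony at that moment is F diminished triad (F, Ab, Cb); G5 is not a chord tone.
It is approached by leap up from Cb5 and left by step down to F5.
Leap in, step out — an appoggiatura.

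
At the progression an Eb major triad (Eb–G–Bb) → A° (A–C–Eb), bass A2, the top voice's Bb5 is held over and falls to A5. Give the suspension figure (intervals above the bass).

At the second chord the bass is A2. The suspended Bb5 lies a ninth above the bass; after resolving down by step to A5, the interval above the bass becomes an octave.
Suspension figures are named by those two intervals: 9–8.

9–8 suspension.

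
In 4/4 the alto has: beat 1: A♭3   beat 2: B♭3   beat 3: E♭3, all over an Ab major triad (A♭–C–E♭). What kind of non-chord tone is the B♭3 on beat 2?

The harmony at that moment is A♭ major triad (A♭, C, E♭); B♭3 is not a chord tone.
It is approached by step up from A♭3 and left by leap down to E♭3.
Step in, leap out, on a weak beat — an escape tone.

Escape tone.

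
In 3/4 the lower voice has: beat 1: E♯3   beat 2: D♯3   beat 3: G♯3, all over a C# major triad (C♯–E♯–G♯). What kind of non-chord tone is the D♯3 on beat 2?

The harmony at that moment is C♯ major triad (C♯, E♯, G♯); D♯3 is not a chord tone.
It is approached by step down from E♯3 and left by leap up to G♯3.
Step in, leap out, on a weak beat — an escape tone.

Escape tone.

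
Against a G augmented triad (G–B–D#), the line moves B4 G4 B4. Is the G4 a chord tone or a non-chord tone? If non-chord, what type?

G augmented triad contains G, B, D#; G is the root, so it is a chord tone.

Chord tone (the root of G augmented triad).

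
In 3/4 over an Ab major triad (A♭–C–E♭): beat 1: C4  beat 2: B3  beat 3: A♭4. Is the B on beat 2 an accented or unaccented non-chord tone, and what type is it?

Unaccented escape tone.

The harmony at that moment is A♭ major triad (A♭, C, E♭); B3 is not a chord tone.
It is approached by step down from C4 and left by leap up to A♭4.
Step in, leap out — an escape tone.
It falls on a weak beat, so it is unaccented.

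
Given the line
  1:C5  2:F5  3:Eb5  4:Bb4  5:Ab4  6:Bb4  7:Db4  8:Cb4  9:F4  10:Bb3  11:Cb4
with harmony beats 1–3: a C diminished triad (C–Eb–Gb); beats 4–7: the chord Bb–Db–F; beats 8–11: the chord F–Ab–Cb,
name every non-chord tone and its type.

F5 (beat 2) — appoggiatura; Ab4 (beat 5) — neighbor tone; Bb3 (beat 10) — appoggiatura.

The harmony at that moment is C diminished triad (C, Eb, Gb); F5 is not a chord tone.
It is approached by leap up from C5 and left by step down to Eb5.
Leap in, step out — an appoggiatura.
The harmony at that moment is Bb minor triad (Bb, Db, F); Ab4 is not a chord tone.
It is approached by step down from Bb4 and left by step up to Bb4.
Step away and step back to the same note — a neighbor tone (lower neighbor).
The harmony at that moment is F diminished triad (F, Ab, Cb); Bb3 is not a chord tone.
It is approached by leap down from F4 and left by step up to Cb4.
Leap in, step out — an appoggiatura.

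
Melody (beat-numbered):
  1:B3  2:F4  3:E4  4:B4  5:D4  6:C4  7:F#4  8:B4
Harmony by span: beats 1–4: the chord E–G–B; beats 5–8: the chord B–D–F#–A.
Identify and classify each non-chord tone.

The harmony at that moment is E minor triad (E, G, B); F4 is not a chord tone.
It is approached by leap up from B3 and left by step down to E4.
Leap in, step out — an appoggiatura.
The harmony at that moment is B minor seventh chord (B, D, F#, A); C4 is not a chord tone.
It is approached by step down from D4 and left by leap up to F#4.
Step in, leap out — an escape tone.

F4 (beat 2) — appoggiatura; C4 (beat 6) — escape tone.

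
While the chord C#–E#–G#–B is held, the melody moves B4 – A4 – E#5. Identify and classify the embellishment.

A4 is an escape tone.

The harmony at that moment is C# dominant seventh chord (C#, E#, G#, B); A4 is not a chord tone.
It is approached by step down from B4 and left by leap up to E#5.
Step in, leap out — an escape tone.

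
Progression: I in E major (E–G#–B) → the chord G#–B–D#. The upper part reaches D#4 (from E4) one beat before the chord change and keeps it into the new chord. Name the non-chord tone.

The harmony at that moment is E major triad (E, G#, B); D#4 is not a chord tone.
It is approached by step down from E4 and then sustained as the same pitch into the next harmony.
Arriving early and becoming a chord tone when the harmony changes — an anticipation.

D#4 is an anticipation.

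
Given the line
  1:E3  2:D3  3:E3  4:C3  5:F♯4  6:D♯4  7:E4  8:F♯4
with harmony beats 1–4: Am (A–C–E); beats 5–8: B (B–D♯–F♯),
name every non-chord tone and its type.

The harmony at that moment is A minor triad (A, C, E); D3 is not a chord tone.
It is approached by step down from E3 and left by step up to E3.
Step away and step back to the same note — a neighbor tone (lower neighbor).
The harmony at that moment is B major triad (B, D♯, F♯); E4 is not a chord tone.
It is approached by step up from D♯4 and left by step up to F♯4.
Step in, step out in the same direction — a passing tone.

D3 (beat 2) — neighbor tone; E4 (beat 7) — passing tone.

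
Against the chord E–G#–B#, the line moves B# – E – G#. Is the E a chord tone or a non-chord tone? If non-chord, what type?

Chord tone (the root of E augmented triad).

E augmented triad contains E, G#, B#; E is the root, so it is a chord tone.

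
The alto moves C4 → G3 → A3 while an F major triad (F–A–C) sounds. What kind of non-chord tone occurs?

The harmony at that moment is F major triad (F, A, C); G3 is not a chord tone.
It is approached by leap down from C4 and left by step up to A3.
Leap in, step out — an appoggiatura.

G3 is an appoggiatura.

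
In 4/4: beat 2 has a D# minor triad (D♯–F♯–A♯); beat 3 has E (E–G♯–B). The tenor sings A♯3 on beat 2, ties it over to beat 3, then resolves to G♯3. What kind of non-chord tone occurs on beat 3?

The harmony at that moment is E major triad (E, G♯, B); A♯3 is not a chord tone.
It is held over (the same pitch as the preceding A♯3) and left by step down to G♯3.
Held over from the previous chord and resolving down by step — a suspension.

Suspension.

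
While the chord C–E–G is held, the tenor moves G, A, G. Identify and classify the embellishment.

A is a neighbor tone.

The harmony at that moment is C major triad (C, E, G); A is not a chord tone.
It is approached by step up from G and left by step down to G.
Step away and step back to the same note — a neighbor tone (upper neighbor).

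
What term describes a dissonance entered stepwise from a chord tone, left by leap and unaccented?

Approach: by step. Departure: by leap. Metric position: weak.
Step in, leap out, from a weak position — an escape tone (échappée). (It is the mirror image of the appoggiatura, which leaps in and steps out on a strong beat.)

Escape tone.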